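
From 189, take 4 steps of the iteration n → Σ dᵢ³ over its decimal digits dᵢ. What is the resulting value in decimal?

189 → 1³ + 8³ + 9³ = 1 + 512 + 729 = 1242
1242 → 1³ + 2³ + 4³ + 2³ = 1 + 8 + 64 + 8 = 81
81 → 8³ + 1³ = 512 + 1 = 513
513 → 5³ + 1³ + 3³ = 125 + 1 + 27 = 153

153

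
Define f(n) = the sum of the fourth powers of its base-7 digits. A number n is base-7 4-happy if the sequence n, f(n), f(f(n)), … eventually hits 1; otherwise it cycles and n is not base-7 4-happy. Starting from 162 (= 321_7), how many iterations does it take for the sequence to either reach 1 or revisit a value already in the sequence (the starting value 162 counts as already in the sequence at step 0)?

162 = (3,2,1)_7 → 3⁴ + 2⁴ + 1⁴ = 98
98 = (2,0,0)_7 → 2⁴ + 0⁴ + 0⁴ = 16
16 = (2,2)_7 → 2⁴ + 2⁴ = 32
32 = (4,4)_7 → 4⁴ + 4⁴ = 512
512 = (1,3,3,1)_7 → 1⁴ + 3⁴ + 3⁴ + 1⁴ = 164
164 = (3,2,3)_7 → 3⁴ + 2⁴ + 3⁴ = 178
178 = (3,4,3)_7 → 3⁴ + 4⁴ + 3⁴ = 418
418 = (1,1,3,5)_7 → 1⁴ + 1⁴ + 3⁴ + 5⁴ = 708
708 = (2,0,3,1)_7 → 2⁴ + 0⁴ + 3⁴ + 1⁴ = 98  — 98 repeats.
That took 9 steps.

9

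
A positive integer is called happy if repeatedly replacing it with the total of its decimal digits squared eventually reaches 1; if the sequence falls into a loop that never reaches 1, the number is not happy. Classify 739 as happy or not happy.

739 → 7² + 3² + 9² = 139
139 → 1² + 3² + 9² = 91
91 → 9² + 1² = 82
82 → 8² + 2² = 68
68 → 6² + 8² = 100
100 → 1² + 0² + 0² = 1  — reached 1.

happy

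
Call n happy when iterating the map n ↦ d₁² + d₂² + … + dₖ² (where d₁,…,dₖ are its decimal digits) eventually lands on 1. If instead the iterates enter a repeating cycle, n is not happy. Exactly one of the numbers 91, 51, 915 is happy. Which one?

91

91: 91 → 82 → 68 → 100 → 1  — reaches 1 (happy)
51: 51 → 26 → 40 → 16 → 37 → 58 → 89 → 145 → 42 → 20 → 4 → 16  — repeats 16 (not happy)
915: 915 → 107 → 50 → 25 → 29 → 85 → 89 → 145 → 42 → 20 → 4 → 16 → 37 → 58 → 89  — repeats 89 (not happy)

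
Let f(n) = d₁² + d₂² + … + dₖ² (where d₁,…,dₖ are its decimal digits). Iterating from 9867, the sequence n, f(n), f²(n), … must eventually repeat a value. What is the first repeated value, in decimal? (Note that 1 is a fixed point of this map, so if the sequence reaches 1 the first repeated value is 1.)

1

9867 → 9² + 8² + 6² + 7² = 230
230 → 2² + 3² + 0² = 13
13 → 1² + 3² = 10
10 → 1² + 0² = 1  — reached the fixed point 1.
1 → 1, so 1 is the first repeated value.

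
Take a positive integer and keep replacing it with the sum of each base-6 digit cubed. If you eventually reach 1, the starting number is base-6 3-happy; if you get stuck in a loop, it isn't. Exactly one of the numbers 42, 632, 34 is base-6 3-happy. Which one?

42: 42 → 2 → 8 → 9 → 28 → 128 → 62 → 73 → 9  — repeats 9 (not base-6 3-happy)
632: 632 → 168 → 128 → 62 → 73 → 9 → 28 → 128  — repeats 128 (not base-6 3-happy)
34: 34 → 189 → 153 → 92 → 43 → 3 → 27 → 91 → 36 → 1  — reaches 1 (base-6 3-happy)

34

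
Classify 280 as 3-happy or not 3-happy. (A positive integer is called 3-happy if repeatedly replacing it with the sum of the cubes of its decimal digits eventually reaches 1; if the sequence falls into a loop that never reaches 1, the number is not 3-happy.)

not 3-happy

280 → 2³ + 8³ + 0³ = 8 + 512 + 0 = 520
520 → 5³ + 2³ + 0³ = 125 + 8 + 0 = 133
133 → 1³ + 3³ + 3³ = 1 + 27 + 27 = 55
55 → 5³ + 5³ = 125 + 125 = 250
250 → 2³ + 5³ + 0³ = 8 + 125 + 0 = 133  — 133 already seen; the sequence cycles without reaching 1.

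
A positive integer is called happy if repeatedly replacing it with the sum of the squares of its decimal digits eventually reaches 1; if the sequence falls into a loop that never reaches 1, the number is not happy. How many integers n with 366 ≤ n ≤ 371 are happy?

2

366: 366 → 81 → 65 → 61 → 37 → 58 → 89 → 145 → 42 → 20 → 4 → 16 → 37  (repeats 37)
367: 367 → 94 → 97 → 130 → 10 → 1  (reaches 1)
368: 368 → 109 → 82 → 68 → 100 → 1  (reaches 1)
369: 369 → 126 → 41 → 17 → 50 → 25 → 29 → 85 → 89 → 145 → 42 → 20 → 4 → 16 → 37 → 58 → 89  (repeats 89)
370: 370 → 58 → 89 → 145 → 42 → 20 → 4 → 16 → 37 → 58  (repeats 58)
371: 371 → 59 → 106 → 37 → 58 → 89 → 145 → 42 → 20 → 4 → 16 → 37  (repeats 37)
happy: 367, 368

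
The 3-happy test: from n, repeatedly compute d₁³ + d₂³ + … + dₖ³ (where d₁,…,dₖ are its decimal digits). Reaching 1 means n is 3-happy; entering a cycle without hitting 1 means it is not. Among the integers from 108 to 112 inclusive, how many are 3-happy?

1

108: 108 → 513 → 153 → 153  (repeats 153)
109: 109 → 730 → 370 → 370  (repeats 370)
110: 110 → 2 → 8 → 512 → 134 → 92 → 737 → 713 → 371 → 371  (repeats 371)
111: 111 → 3 → 27 → 351 → 153 → 153  (repeats 153)
112: 112 → 10 → 1  (reaches 1)
3-happy: 112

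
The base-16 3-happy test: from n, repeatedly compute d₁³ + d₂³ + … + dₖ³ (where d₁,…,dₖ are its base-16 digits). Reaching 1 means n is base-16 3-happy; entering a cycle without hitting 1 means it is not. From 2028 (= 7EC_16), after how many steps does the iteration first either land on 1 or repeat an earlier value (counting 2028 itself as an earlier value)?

2028 = (7,14,12)_16 → 7³ + 14³ + 12³ = 4815
4815 = (1,2,12,15)_16 → 1³ + 2³ + 12³ + 15³ = 5112
5112 = (1,3,15,8)_16 → 1³ + 3³ + 15³ + 8³ = 3915
3915 = (15,4,11)_16 → 15³ + 4³ + 11³ = 4770
4770 = (1,2,10,2)_16 → 1³ + 2³ + 10³ + 2³ = 1017
1017 = (3,15,9)_16 → 3³ + 15³ + 9³ = 4131
4131 = (1,0,2,3)_16 → 1³ + 0³ + 2³ + 3³ = 36
36 = (2,4)_16 → 2³ + 4³ = 72
72 = (4,8)_16 → 4³ + 8³ = 576
576 = (2,4,0)_16 → 2³ + 4³ + 0³ = 72  — 72 repeats.
That took 10 steps.

10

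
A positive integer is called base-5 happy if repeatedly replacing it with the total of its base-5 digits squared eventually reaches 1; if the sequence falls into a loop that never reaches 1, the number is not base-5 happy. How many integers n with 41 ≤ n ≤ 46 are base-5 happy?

41: 41 → 11 → 5 → 1  — base-5 happy
42: 42 → 14 → 20 → 16 → 10 → 4 → 16  — not base-5 happy
43: 43 → 19 → 25 → 1  — base-5 happy
44: 44 → 26 → 2 → 4 → 16 → 10 → 4  — not base-5 happy
45: 45 → 17 → 13 → 13  — not base-5 happy
46: 46 → 18 → 18  — not base-5 happy
base-5 happy: 41, 43

2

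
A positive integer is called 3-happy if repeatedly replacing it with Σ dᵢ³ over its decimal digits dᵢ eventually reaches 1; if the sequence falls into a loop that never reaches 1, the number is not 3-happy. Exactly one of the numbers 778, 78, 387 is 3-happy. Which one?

778: 778 → 1198 → 1243 → 100 → 1  — reaches 1 (3-happy)
78: 78 → 855 → 762 → 567 → 684 → 792 → 1080 → 513 → 153 → 153  — repeats 153 (not 3-happy)
387: 387 → 882 → 1032 → 36 → 243 → 99 → 1458 → 702 → 351 → 153 → 153  — repeats 153 (not 3-happy)

778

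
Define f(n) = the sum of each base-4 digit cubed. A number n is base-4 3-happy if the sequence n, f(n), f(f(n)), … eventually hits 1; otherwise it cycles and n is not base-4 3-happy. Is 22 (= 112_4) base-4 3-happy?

22 = (1,1,2)_4 → 10
10 = (2,2)_4 → 16
16 = (1,0,0)_4 → 1  — reached 1.

base-4 3-happy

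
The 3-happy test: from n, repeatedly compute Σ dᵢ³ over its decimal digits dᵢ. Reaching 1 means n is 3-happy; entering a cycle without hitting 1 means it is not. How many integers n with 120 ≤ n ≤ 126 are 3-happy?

120: 120 → 9 → 729 → 1080 → 513 → 153 → 153  — not 3-happy
121: 121 → 10 → 1  — 3-happy
122: 122 → 17 → 344 → 155 → 251 → 134 → 92 → 737 → 713 → 371 → 371  — not 3-happy
123: 123 → 36 → 243 → 99 → 1458 → 702 → 351 → 153 → 153  — not 3-happy
124: 124 → 73 → 370 → 370  — not 3-happy
125: 125 → 134 → 92 → 737 → 713 → 371 → 371  — not 3-happy
126: 126 → 225 → 141 → 66 → 432 → 99 → 1458 → 702 → 351 → 153 → 153  — not 3-happy
3-happy: 121

1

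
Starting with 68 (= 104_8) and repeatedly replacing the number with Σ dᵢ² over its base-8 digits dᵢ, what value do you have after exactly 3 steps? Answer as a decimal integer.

25

68 = (1,0,4)_8 → 1² + 0² + 4² = 1 + 0 + 16 = 17
17 = (2,1)_8 → 2² + 1² = 4 + 1 = 5
5 = (5)_8 → 5² = 25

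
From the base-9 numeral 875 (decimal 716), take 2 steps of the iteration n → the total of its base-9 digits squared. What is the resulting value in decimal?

716 = (8,7,5)_9 → 8² + 7² + 5² = 138
138 = (1,6,3)_9 → 1² + 6² + 3² = 46

46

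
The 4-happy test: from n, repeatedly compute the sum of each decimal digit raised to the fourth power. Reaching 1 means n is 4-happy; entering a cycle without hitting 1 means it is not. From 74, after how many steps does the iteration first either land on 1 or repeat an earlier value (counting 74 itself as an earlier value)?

9

74 → 7⁴ + 4⁴ = 2401 + 256 = 2657
2657 → 2⁴ + 6⁴ + 5⁴ + 7⁴ = 16 + 1296 + 625 + 2401 = 4338
4338 → 4⁴ + 3⁴ + 3⁴ + 8⁴ = 256 + 81 + 81 + 4096 = 4514
4514 → 4⁴ + 5⁴ + 1⁴ + 4⁴ = 256 + 625 + 1 + 256 = 1138
1138 → 1⁴ + 1⁴ + 3⁴ + 8⁴ = 1 + 1 + 81 + 4096 = 4179
4179 → 4⁴ + 1⁴ + 7⁴ + 9⁴ = 256 + 1 + 2401 + 6561 = 9219
9219 → 9⁴ + 2⁴ + 1⁴ + 9⁴ = 6561 + 16 + 1 + 6561 = 13139
13139 → 1⁴ + 3⁴ + 1⁴ + 3⁴ + 9⁴ = 1 + 81 + 1 + 81 + 6561 = 6725
6725 → 6⁴ + 7⁴ + 2⁴ + 5⁴ = 1296 + 2401 + 16 + 625 = 4338  — 4338 repeats.
That took 9 steps.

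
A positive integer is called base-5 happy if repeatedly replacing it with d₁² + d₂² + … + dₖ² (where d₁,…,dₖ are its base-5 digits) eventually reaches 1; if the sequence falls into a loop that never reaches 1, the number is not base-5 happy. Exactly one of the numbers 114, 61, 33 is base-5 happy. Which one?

33

114: 114 → 36 → 6 → 2 → 4 → 16 → 10 → 4  — repeats 4 (not base-5 happy)
61: 61 → 9 → 17 → 13 → 13  — repeats 13 (not base-5 happy)
33: 33 → 11 → 5 → 1  — reaches 1 (base-5 happy)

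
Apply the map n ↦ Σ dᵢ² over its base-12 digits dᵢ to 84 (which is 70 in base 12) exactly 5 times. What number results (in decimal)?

64

84 = (7,0)_12 → 7² + 0² = 49
49 = (4,1)_12 → 4² + 1² = 17
17 = (1,5)_12 → 1² + 5² = 26
26 = (2,2)_12 → 2² + 2² = 8
8 = (8)_12 → 8² = 64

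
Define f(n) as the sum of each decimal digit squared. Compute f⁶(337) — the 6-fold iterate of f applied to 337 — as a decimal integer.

337 → 67
67 → 85
85 → 89
89 → 145
145 → 42
42 → 20

20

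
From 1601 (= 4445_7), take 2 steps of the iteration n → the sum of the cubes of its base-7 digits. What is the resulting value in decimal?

251

1601 = (4,4,4,5)_7 → 4³ + 4³ + 4³ + 5³ = 317
317 = (6,3,2)_7 → 6³ + 3³ + 2³ = 251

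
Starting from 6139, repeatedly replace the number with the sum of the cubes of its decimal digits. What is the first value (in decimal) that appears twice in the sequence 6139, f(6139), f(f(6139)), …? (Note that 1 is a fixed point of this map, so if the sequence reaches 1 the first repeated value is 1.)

1459

6139 → 6³ + 1³ + 3³ + 9³ = 973
973 → 9³ + 7³ + 3³ = 1099
1099 → 1³ + 0³ + 9³ + 9³ = 1459
1459 → 1³ + 4³ + 5³ + 9³ = 919
919 → 9³ + 1³ + 9³ = 1459  — 1459 already appeared earlier.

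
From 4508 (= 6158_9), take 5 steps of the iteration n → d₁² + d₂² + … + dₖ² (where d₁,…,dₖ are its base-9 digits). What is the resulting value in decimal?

68

4508 = (6,1,5,8)_9 → 126
126 = (1,5,0)_9 → 26
26 = (2,8)_9 → 68
68 = (7,5)_9 → 74
74 = (8,2)_9 → 68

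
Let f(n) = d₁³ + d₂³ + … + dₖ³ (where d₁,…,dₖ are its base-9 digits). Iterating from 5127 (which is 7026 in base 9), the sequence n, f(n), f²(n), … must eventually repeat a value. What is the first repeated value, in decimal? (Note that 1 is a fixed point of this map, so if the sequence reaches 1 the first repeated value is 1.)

27

5127 = (7,0,2,6)_9 → 7³ + 0³ + 2³ + 6³ = 567
567 = (7,0,0)_9 → 7³ + 0³ + 0³ = 343
343 = (4,2,1)_9 → 4³ + 2³ + 1³ = 73
73 = (8,1)_9 → 8³ + 1³ = 513
513 = (6,3,0)_9 → 6³ + 3³ + 0³ = 243
243 = (3,0,0)_9 → 3³ + 0³ + 0³ = 27
27 = (3,0)_9 → 3³ + 0³ = 27  — 27 already appeared earlier.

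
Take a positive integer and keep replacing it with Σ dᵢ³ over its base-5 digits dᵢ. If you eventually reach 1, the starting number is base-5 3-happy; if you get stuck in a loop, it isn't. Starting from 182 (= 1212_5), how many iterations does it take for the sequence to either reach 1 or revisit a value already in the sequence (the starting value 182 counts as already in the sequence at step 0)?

6

182 = (1,2,1,2)_5 → 1³ + 2³ + 1³ + 2³ = 18
18 = (3,3)_5 → 3³ + 3³ = 54
54 = (2,0,4)_5 → 2³ + 0³ + 4³ = 72
72 = (2,4,2)_5 → 2³ + 4³ + 2³ = 80
80 = (3,1,0)_5 → 3³ + 1³ + 0³ = 28
28 = (1,0,3)_5 → 1³ + 0³ + 3³ = 28  — 28 repeats.
That took 6 steps.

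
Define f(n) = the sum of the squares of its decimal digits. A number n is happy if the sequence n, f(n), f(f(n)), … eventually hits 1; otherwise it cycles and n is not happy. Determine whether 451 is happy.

not happy

451 → 42
42 → 20
20 → 4
4 → 16
16 → 37
37 → 58
58 → 89
89 → 145
145 → 42  — 42 already seen; the sequence cycles without reaching 1.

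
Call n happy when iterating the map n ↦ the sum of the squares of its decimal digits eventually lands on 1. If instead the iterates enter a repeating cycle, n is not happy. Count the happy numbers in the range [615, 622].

615: 615 → 62 → 40 → 16 → 37 → 58 → 89 → 145 → 42 → 20 → 4 → 16  — not happy
616: 616 → 73 → 58 → 89 → 145 → 42 → 20 → 4 → 16 → 37 → 58  — not happy
617: 617 → 86 → 100 → 1  — happy
618: 618 → 101 → 2 → 4 → 16 → 37 → 58 → 89 → 145 → 42 → 20 → 4  — not happy
619: 619 → 118 → 66 → 72 → 53 → 34 → 25 → 29 → 85 → 89 → 145 → 42 → 20 → 4 → 16 → 37 → 58 → 89  — not happy
620: 620 → 40 → 16 → 37 → 58 → 89 → 145 → 42 → 20 → 4 → 16  — not happy
621: 621 → 41 → 17 → 50 → 25 → 29 → 85 → 89 → 145 → 42 → 20 → 4 → 16 → 37 → 58 → 89  — not happy
622: 622 → 44 → 32 → 13 → 10 → 1  — happy
happy: 617, 622

2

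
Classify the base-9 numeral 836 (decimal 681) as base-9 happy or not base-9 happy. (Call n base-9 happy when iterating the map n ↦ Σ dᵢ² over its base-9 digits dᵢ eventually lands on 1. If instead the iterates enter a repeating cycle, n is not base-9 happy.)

681 = (8,3,6)_9 → 8² + 3² + 6² = 64 + 9 + 36 = 109
109 = (1,3,1)_9 → 1² + 3² + 1² = 1 + 9 + 1 = 11
11 = (1,2)_9 → 1² + 2² = 1 + 4 = 5
5 = (5)_9 → 5² = 25
25 = (2,7)_9 → 2² + 7² = 4 + 49 = 53
53 = (5,8)_9 → 5² + 8² = 25 + 64 = 89
89 = (1,0,8)_9 → 1² + 0² + 8² = 1 + 0 + 64 = 65
65 = (7,2)_9 → 7² + 2² = 49 + 4 = 53  — 53 already seen; the sequence cycles without reaching 1.

not base-9 happy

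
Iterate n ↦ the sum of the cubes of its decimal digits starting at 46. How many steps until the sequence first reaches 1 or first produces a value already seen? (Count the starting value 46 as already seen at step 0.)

6

46 → 4³ + 6³ = 280
280 → 2³ + 8³ + 0³ = 520
520 → 5³ + 2³ + 0³ = 133
133 → 1³ + 3³ + 3³ = 55
55 → 5³ + 5³ = 250
250 → 2³ + 5³ + 0³ = 133  — 133 repeats.
That took 6 steps.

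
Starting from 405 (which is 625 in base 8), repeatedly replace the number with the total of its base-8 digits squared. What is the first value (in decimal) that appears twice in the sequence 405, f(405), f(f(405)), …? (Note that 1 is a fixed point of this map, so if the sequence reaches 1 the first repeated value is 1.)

405 = (6,2,5)_8 → 6² + 2² + 5² = 65
65 = (1,0,1)_8 → 1² + 0² + 1² = 2
2 = (2)_8 → 2² = 4
4 = (4)_8 → 4² = 16
16 = (2,0)_8 → 2² + 0² = 4  — 4 already appeared earlier.

4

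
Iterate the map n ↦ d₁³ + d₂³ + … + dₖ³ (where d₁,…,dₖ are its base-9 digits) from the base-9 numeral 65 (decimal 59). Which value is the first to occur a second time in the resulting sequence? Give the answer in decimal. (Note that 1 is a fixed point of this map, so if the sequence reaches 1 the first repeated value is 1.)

1

59 = (6,5)_9 → 6³ + 5³ = 341
341 = (4,1,8)_9 → 4³ + 1³ + 8³ = 577
577 = (7,1,1)_9 → 7³ + 1³ + 1³ = 345
345 = (4,2,3)_9 → 4³ + 2³ + 3³ = 99
99 = (1,2,0)_9 → 1³ + 2³ + 0³ = 9
9 = (1,0)_9 → 1³ + 0³ = 1  — reached the fixed point 1.
1 → 1, so 1 is the first repeated value.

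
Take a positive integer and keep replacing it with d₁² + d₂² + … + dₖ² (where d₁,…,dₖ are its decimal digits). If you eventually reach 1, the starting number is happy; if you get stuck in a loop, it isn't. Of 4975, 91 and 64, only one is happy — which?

4975: 4975 → 171 → 51 → 26 → 40 → 16 → 37 → 58 → 89 → 145 → 42 → 20 → 4 → 16  — repeats 16 (not happy)
91: 91 → 82 → 68 → 100 → 1  — reaches 1 (happy)
64: 64 → 52 → 29 → 85 → 89 → 145 → 42 → 20 → 4 → 16 → 37 → 58 → 89  — repeats 89 (not happy)

91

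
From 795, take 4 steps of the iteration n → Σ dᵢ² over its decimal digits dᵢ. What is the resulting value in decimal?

40

795 → 7² + 9² + 5² = 155
155 → 1² + 5² + 5² = 51
51 → 5² + 1² = 26
26 → 2² + 6² = 40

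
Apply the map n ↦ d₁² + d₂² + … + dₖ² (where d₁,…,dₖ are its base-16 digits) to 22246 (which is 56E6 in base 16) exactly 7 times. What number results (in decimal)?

85

22246 = (5,6,14,6)_16 → 5² + 6² + 14² + 6² = 293
293 = (1,2,5)_16 → 1² + 2² + 5² = 30
30 = (1,14)_16 → 1² + 14² = 197
197 = (12,5)_16 → 12² + 5² = 169
169 = (10,9)_16 → 10² + 9² = 181
181 = (11,5)_16 → 11² + 5² = 146
146 = (9,2)_16 → 9² + 2² = 85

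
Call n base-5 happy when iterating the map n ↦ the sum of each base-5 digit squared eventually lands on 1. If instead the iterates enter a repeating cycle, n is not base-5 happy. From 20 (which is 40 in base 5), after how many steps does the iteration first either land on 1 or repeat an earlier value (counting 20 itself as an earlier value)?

20 = (4,0)_5 → 4² + 0² = 16
16 = (3,1)_5 → 3² + 1² = 10
10 = (2,0)_5 → 2² + 0² = 4
4 = (4)_5 → 4² = 16  — 16 repeats.
That took 4 steps.

4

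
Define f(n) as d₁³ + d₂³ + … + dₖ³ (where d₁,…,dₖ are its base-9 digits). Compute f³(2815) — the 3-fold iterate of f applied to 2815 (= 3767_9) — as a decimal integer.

2815 = (3,7,6,7)_9 → 3³ + 7³ + 6³ + 7³ = 27 + 343 + 216 + 343 = 929
929 = (1,2,4,2)_9 → 1³ + 2³ + 4³ + 2³ = 1 + 8 + 64 + 8 = 81
81 = (1,0,0)_9 → 1³ + 0³ + 0³ = 1 + 0 + 0 = 1

1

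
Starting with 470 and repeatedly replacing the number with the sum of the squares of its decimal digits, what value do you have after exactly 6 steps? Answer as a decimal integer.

145

470 → 4² + 7² + 0² = 65
65 → 6² + 5² = 61
61 → 6² + 1² = 37
37 → 3² + 7² = 58
58 → 5² + 8² = 89
89 → 8² + 9² = 145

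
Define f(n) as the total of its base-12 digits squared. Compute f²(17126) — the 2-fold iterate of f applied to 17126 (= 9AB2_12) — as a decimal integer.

17126 = (9,10,11,2)_12 → 306
306 = (2,1,6)_12 → 41

41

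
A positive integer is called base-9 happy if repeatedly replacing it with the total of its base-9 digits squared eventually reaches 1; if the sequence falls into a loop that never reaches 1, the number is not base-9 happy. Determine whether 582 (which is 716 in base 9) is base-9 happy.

582 = (7,1,6)_9 → 7² + 1² + 6² = 86
86 = (1,0,5)_9 → 1² + 0² + 5² = 26
26 = (2,8)_9 → 2² + 8² = 68
68 = (7,5)_9 → 7² + 5² = 74
74 = (8,2)_9 → 8² + 2² = 68  — 68 already seen; the sequence cycles without reaching 1.

not base-9 happy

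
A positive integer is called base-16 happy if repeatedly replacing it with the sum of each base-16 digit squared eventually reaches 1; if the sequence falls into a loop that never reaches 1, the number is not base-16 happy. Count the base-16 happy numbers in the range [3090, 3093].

3090: 3090 → 149 → 106 → 136 → 128 → 64 → 16 → 1  — base-16 happy
3091: 3091 → 154 → 181 → 146 → 85 → 50 → 13 → 169 → 181  — not base-16 happy
3092: 3092 → 161 → 101 → 61 → 178 → 125 → 218 → 269 → 170 → 200 → 208 → 169 → 181 → 146 → 85 → 50 → 13 → 169  — not base-16 happy
3093: 3093 → 170 → 200 → 208 → 169 → 181 → 146 → 85 → 50 → 13 → 169  — not base-16 happy
base-16 happy: 3090

1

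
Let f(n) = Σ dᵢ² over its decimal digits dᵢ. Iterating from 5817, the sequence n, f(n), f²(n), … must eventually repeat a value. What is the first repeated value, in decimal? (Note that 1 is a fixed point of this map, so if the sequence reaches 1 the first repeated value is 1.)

5817 → 5² + 8² + 1² + 7² = 25 + 64 + 1 + 49 = 139
139 → 1² + 3² + 9² = 1 + 9 + 81 = 91
91 → 9² + 1² = 81 + 1 = 82
82 → 8² + 2² = 64 + 4 = 68
68 → 6² + 8² = 36 + 64 = 100
100 → 1² + 0² + 0² = 1 + 0 + 0 = 1  — reached the fixed point 1.
1 → 1, so 1 is the first repeated value.

1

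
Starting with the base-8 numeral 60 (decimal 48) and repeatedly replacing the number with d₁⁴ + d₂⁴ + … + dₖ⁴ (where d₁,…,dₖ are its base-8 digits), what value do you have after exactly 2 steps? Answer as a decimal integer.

288

48 = (6,0)_8 → 6⁴ + 0⁴ = 1296
1296 = (2,4,2,0)_8 → 2⁴ + 4⁴ + 2⁴ + 0⁴ = 288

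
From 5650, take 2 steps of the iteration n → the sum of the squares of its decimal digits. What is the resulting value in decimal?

5650 → 5² + 6² + 5² + 0² = 86
86 → 8² + 6² = 100

100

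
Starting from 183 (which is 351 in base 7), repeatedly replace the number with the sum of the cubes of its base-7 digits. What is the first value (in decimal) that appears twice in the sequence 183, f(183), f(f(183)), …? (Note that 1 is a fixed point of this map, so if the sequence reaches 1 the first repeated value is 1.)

183 = (3,5,1)_7 → 153
153 = (3,0,6)_7 → 243
243 = (4,6,5)_7 → 405
405 = (1,1,1,6)_7 → 219
219 = (4,3,2)_7 → 99
99 = (2,0,1)_7 → 9
9 = (1,2)_7 → 9  — 9 already appeared earlier.

9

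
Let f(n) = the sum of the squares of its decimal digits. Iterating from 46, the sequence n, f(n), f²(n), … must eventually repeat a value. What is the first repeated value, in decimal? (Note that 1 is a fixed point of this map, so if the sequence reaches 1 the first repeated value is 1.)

89

46 → 4² + 6² = 52
52 → 5² + 2² = 29
29 → 2² + 9² = 85
85 → 8² + 5² = 89
89 → 8² + 9² = 145
145 → 1² + 4² + 5² = 42
42 → 4² + 2² = 20
20 → 2² + 0² = 4
4 → 4² = 16
16 → 1² + 6² = 37
37 → 3² + 7² = 58
58 → 5² + 8² = 89  — 89 already appeared earlier.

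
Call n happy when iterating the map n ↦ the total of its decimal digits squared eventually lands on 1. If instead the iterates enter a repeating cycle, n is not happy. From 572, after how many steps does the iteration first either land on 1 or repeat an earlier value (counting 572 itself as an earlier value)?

13

572 → 5² + 7² + 2² = 25 + 49 + 4 = 78
78 → 7² + 8² = 49 + 64 = 113
113 → 1² + 1² + 3² = 1 + 1 + 9 = 11
11 → 1² + 1² = 1 + 1 = 2
2 → 2² = 4
4 → 4² = 16
16 → 1² + 6² = 1 + 36 = 37
37 → 3² + 7² = 9 + 49 = 58
58 → 5² + 8² = 25 + 64 = 89
89 → 8² + 9² = 64 + 81 = 145
145 → 1² + 4² + 5² = 1 + 16 + 25 = 42
42 → 4² + 2² = 16 + 4 = 20
20 → 2² + 0² = 4 + 0 = 4  — 4 repeats.
That took 13 steps.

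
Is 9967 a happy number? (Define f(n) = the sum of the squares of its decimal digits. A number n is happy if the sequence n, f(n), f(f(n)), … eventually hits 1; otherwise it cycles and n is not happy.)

9967 → 247
247 → 69
69 → 117
117 → 51
51 → 26
26 → 40
40 → 16
16 → 37
37 → 58
58 → 89
89 → 145
145 → 42
42 → 20
20 → 4
4 → 16  — 16 already seen; the sequence cycles without reaching 1.

not happy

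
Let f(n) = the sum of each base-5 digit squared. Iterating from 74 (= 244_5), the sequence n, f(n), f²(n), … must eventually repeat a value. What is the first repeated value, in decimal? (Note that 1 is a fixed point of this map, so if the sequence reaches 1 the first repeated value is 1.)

4

74 = (2,4,4)_5 → 2² + 4² + 4² = 4 + 16 + 16 = 36
36 = (1,2,1)_5 → 1² + 2² + 1² = 1 + 4 + 1 = 6
6 = (1,1)_5 → 1² + 1² = 1 + 1 = 2
2 = (2)_5 → 2² = 4
4 = (4)_5 → 4² = 16
16 = (3,1)_5 → 3² + 1² = 9 + 1 = 10
10 = (2,0)_5 → 2² + 0² = 4 + 0 = 4  — 4 already appeared earlier.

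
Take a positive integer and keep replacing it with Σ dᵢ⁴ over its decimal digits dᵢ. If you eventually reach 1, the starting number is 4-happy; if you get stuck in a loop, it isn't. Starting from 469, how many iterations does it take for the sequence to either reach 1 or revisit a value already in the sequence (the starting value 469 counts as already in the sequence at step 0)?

9

469 → 4⁴ + 6⁴ + 9⁴ = 256 + 1296 + 6561 = 8113
8113 → 8⁴ + 1⁴ + 1⁴ + 3⁴ = 4096 + 1 + 1 + 81 = 4179
4179 → 4⁴ + 1⁴ + 7⁴ + 9⁴ = 256 + 1 + 2401 + 6561 = 9219
9219 → 9⁴ + 2⁴ + 1⁴ + 9⁴ = 6561 + 16 + 1 + 6561 = 13139
13139 → 1⁴ + 3⁴ + 1⁴ + 3⁴ + 9⁴ = 1 + 81 + 1 + 81 + 6561 = 6725
6725 → 6⁴ + 7⁴ + 2⁴ + 5⁴ = 1296 + 2401 + 16 + 625 = 4338
4338 → 4⁴ + 3⁴ + 3⁴ + 8⁴ = 256 + 81 + 81 + 4096 = 4514
4514 → 4⁴ + 5⁴ + 1⁴ + 4⁴ = 256 + 625 + 1 + 256 = 1138
1138 → 1⁴ + 1⁴ + 3⁴ + 8⁴ = 1 + 1 + 81 + 4096 = 4179  — 4179 repeats.
That took 9 steps.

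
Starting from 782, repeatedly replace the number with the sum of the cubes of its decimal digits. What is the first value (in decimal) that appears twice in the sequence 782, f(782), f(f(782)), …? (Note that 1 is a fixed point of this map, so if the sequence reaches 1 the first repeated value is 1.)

782 → 7³ + 8³ + 2³ = 863
863 → 8³ + 6³ + 3³ = 755
755 → 7³ + 5³ + 5³ = 593
593 → 5³ + 9³ + 3³ = 881
881 → 8³ + 8³ + 1³ = 1025
1025 → 1³ + 0³ + 2³ + 5³ = 134
134 → 1³ + 3³ + 4³ = 92
92 → 9³ + 2³ = 737
737 → 7³ + 3³ + 7³ = 713
713 → 7³ + 1³ + 3³ = 371
371 → 3³ + 7³ + 1³ = 371  — 371 already appeared earlier.

371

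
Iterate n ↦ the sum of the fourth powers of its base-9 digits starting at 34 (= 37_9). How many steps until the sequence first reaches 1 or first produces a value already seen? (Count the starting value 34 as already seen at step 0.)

13

34 = (3,7)_9 → 3⁴ + 7⁴ = 2482
2482 = (3,3,5,7)_9 → 3⁴ + 3⁴ + 5⁴ + 7⁴ = 3188
3188 = (4,3,3,2)_9 → 4⁴ + 3⁴ + 3⁴ + 2⁴ = 434
434 = (5,3,2)_9 → 5⁴ + 3⁴ + 2⁴ = 722
722 = (8,8,2)_9 → 8⁴ + 8⁴ + 2⁴ = 8208
8208 = (1,2,2,3,0)_9 → 1⁴ + 2⁴ + 2⁴ + 3⁴ + 0⁴ = 114
114 = (1,3,6)_9 → 1⁴ + 3⁴ + 6⁴ = 1378
1378 = (1,8,0,1)_9 → 1⁴ + 8⁴ + 0⁴ + 1⁴ = 4098
4098 = (5,5,5,3)_9 → 5⁴ + 5⁴ + 5⁴ + 3⁴ = 1956
1956 = (2,6,1,3)_9 → 2⁴ + 6⁴ + 1⁴ + 3⁴ = 1394
1394 = (1,8,1,8)_9 → 1⁴ + 8⁴ + 1⁴ + 8⁴ = 8194
8194 = (1,2,2,1,4)_9 → 1⁴ + 2⁴ + 2⁴ + 1⁴ + 4⁴ = 290
290 = (3,5,2)_9 → 3⁴ + 5⁴ + 2⁴ = 722  — 722 repeats.
That took 13 steps.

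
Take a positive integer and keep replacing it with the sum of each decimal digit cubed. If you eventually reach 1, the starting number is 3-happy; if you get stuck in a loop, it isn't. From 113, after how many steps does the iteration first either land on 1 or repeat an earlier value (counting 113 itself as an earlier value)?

113 → 1³ + 1³ + 3³ = 1 + 1 + 27 = 29
29 → 2³ + 9³ = 8 + 729 = 737
737 → 7³ + 3³ + 7³ = 343 + 27 + 343 = 713
713 → 7³ + 1³ + 3³ = 343 + 1 + 27 = 371
371 → 3³ + 7³ + 1³ = 27 + 343 + 1 = 371  — 371 repeats.
That took 5 steps.

5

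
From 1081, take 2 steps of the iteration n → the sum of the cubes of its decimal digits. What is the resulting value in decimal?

1081 → 1³ + 0³ + 8³ + 1³ = 1 + 0 + 512 + 1 = 514
514 → 5³ + 1³ + 4³ = 125 + 1 + 64 = 190

190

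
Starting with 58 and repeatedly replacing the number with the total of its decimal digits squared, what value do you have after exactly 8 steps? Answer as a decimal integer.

58

58 → 89
89 → 145
145 → 42
42 → 20
20 → 4
4 → 16
16 → 37
37 → 58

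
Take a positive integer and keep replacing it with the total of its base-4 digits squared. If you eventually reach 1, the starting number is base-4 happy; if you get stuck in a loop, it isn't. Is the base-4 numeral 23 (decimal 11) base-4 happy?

base-4 happy

11 = (2,3)_4 → 2² + 3² = 4 + 9 = 13
13 = (3,1)_4 → 3² + 1² = 9 + 1 = 10
10 = (2,2)_4 → 2² + 2² = 4 + 4 = 8
8 = (2,0)_4 → 2² + 0² = 4 + 0 = 4
4 = (1,0)_4 → 1² + 0² = 1 + 0 = 1  — reached 1.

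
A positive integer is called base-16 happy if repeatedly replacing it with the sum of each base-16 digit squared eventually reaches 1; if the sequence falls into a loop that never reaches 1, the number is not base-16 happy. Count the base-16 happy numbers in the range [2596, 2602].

2

2596: 2596 → 120 → 113 → 50 → 13 → 169 → 181 → 146 → 85 → 50  (repeats 50)
2597: 2597 → 129 → 65 → 17 → 2 → 4 → 16 → 1  (reaches 1)
2598: 2598 → 140 → 208 → 169 → 181 → 146 → 85 → 50 → 13 → 169  (repeats 169)
2599: 2599 → 153 → 162 → 104 → 100 → 52 → 25 → 82 → 29 → 170 → 200 → 208 → 169 → 181 → 146 → 85 → 50 → 13 → 169  (repeats 169)
2600: 2600 → 168 → 164 → 116 → 65 → 17 → 2 → 4 → 16 → 1  (reaches 1)
2601: 2601 → 185 → 202 → 244 → 241 → 226 → 200 → 208 → 169 → 181 → 146 → 85 → 50 → 13 → 169  (repeats 169)
2602: 2602 → 204 → 288 → 5 → 25 → 82 → 29 → 170 → 200 → 208 → 169 → 181 → 146 → 85 → 50 → 13 → 169  (repeats 169)
base-16 happy: 2597, 2600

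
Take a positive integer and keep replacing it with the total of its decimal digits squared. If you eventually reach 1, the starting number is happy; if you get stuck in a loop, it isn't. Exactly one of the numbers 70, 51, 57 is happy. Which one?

70

70: 70 → 49 → 97 → 130 → 10 → 1  — reaches 1 (happy)
51: 51 → 26 → 40 → 16 → 37 → 58 → 89 → 145 → 42 → 20 → 4 → 16  — repeats 16 (not happy)
57: 57 → 74 → 65 → 61 → 37 → 58 → 89 → 145 → 42 → 20 → 4 → 16 → 37  — repeats 37 (not happy)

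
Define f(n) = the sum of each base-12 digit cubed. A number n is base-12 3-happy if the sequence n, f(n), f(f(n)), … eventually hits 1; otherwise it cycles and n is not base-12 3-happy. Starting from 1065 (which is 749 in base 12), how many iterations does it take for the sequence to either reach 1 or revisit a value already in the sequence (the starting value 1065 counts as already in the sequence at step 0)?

1065 = (7,4,9)_12 → 7³ + 4³ + 9³ = 343 + 64 + 729 = 1136
1136 = (7,10,8)_12 → 7³ + 10³ + 8³ = 343 + 1000 + 512 = 1855
1855 = (1,0,10,7)_12 → 1³ + 0³ + 10³ + 7³ = 1 + 0 + 1000 + 343 = 1344
1344 = (9,4,0)_12 → 9³ + 4³ + 0³ = 729 + 64 + 0 = 793
793 = (5,6,1)_12 → 5³ + 6³ + 1³ = 125 + 216 + 1 = 342
342 = (2,4,6)_12 → 2³ + 4³ + 6³ = 8 + 64 + 216 = 288
288 = (2,0,0)_12 → 2³ + 0³ + 0³ = 8 + 0 + 0 = 8
8 = (8)_12 → 8³ = 512
512 = (3,6,8)_12 → 3³ + 6³ + 8³ = 27 + 216 + 512 = 755
755 = (5,2,11)_12 → 5³ + 2³ + 11³ = 125 + 8 + 1331 = 1464
1464 = (10,2,0)_12 → 10³ + 2³ + 0³ = 1000 + 8 + 0 = 1008
1008 = (7,0,0)_12 → 7³ + 0³ + 0³ = 343 + 0 + 0 = 343
343 = (2,4,7)_12 → 2³ + 4³ + 7³ = 8 + 64 + 343 = 415
415 = (2,10,7)_12 → 2³ + 10³ + 7³ = 8 + 1000 + 343 = 1351
1351 = (9,4,7)_12 → 9³ + 4³ + 7³ = 729 + 64 + 343 = 1136  — 1136 repeats.
That took 15 steps.

15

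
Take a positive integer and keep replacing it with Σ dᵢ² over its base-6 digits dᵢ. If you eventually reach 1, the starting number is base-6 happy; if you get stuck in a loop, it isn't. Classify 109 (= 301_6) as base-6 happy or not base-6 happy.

109 = (3,0,1)_6 → 3² + 0² + 1² = 9 + 0 + 1 = 10
10 = (1,4)_6 → 1² + 4² = 1 + 16 = 17
17 = (2,5)_6 → 2² + 5² = 4 + 25 = 29
29 = (4,5)_6 → 4² + 5² = 16 + 25 = 41
41 = (1,0,5)_6 → 1² + 0² + 5² = 1 + 0 + 25 = 26
26 = (4,2)_6 → 4² + 2² = 16 + 4 = 20
20 = (3,2)_6 → 3² + 2² = 9 + 4 = 13
13 = (2,1)_6 → 2² + 1² = 4 + 1 = 5
5 = (5)_6 → 5² = 25
25 = (4,1)_6 → 4² + 1² = 16 + 1 = 17  — 17 already seen; the sequence cycles without reaching 1.

not base-6 happy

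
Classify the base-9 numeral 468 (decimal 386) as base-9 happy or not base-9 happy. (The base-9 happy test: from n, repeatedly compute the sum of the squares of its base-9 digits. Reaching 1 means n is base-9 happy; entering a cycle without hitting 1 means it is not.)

386 = (4,6,8)_9 → 4² + 6² + 8² = 116
116 = (1,3,8)_9 → 1² + 3² + 8² = 74
74 = (8,2)_9 → 8² + 2² = 68
68 = (7,5)_9 → 7² + 5² = 74  — 74 already seen; the sequence cycles without reaching 1.

not base-9 happy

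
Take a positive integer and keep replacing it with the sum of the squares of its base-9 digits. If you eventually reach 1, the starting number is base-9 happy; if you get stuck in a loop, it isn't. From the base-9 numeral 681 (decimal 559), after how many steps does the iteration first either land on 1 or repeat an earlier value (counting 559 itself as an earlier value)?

3

559 = (6,8,1)_9 → 6² + 8² + 1² = 36 + 64 + 1 = 101
101 = (1,2,2)_9 → 1² + 2² + 2² = 1 + 4 + 4 = 9
9 = (1,0)_9 → 1² + 0² = 1 + 0 = 1  — reached 1.
That took 3 steps.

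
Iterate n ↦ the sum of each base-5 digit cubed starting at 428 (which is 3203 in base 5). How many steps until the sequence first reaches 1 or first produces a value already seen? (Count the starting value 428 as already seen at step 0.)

5

428 = (3,2,0,3)_5 → 3³ + 2³ + 0³ + 3³ = 62
62 = (2,2,2)_5 → 2³ + 2³ + 2³ = 24
24 = (4,4)_5 → 4³ + 4³ = 128
128 = (1,0,0,3)_5 → 1³ + 0³ + 0³ + 3³ = 28
28 = (1,0,3)_5 → 1³ + 0³ + 3³ = 28  — 28 repeats.
That took 5 steps.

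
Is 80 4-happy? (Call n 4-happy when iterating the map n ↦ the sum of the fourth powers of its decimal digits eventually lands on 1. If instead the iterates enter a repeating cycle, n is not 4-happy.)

not 4-happy

80 → 8⁴ + 0⁴ = 4096 + 0 = 4096
4096 → 4⁴ + 0⁴ + 9⁴ + 6⁴ = 256 + 0 + 6561 + 1296 = 8113
8113 → 8⁴ + 1⁴ + 1⁴ + 3⁴ = 4096 + 1 + 1 + 81 = 4179
4179 → 4⁴ + 1⁴ + 7⁴ + 9⁴ = 256 + 1 + 2401 + 6561 = 9219
9219 → 9⁴ + 2⁴ + 1⁴ + 9⁴ = 6561 + 16 + 1 + 6561 = 13139
13139 → 1⁴ + 3⁴ + 1⁴ + 3⁴ + 9⁴ = 1 + 81 + 1 + 81 + 6561 = 6725
6725 → 6⁴ + 7⁴ + 2⁴ + 5⁴ = 1296 + 2401 + 16 + 625 = 4338
4338 → 4⁴ + 3⁴ + 3⁴ + 8⁴ = 256 + 81 + 81 + 4096 = 4514
4514 → 4⁴ + 5⁴ + 1⁴ + 4⁴ = 256 + 625 + 1 + 256 = 1138
1138 → 1⁴ + 1⁴ + 3⁴ + 8⁴ = 1 + 1 + 81 + 4096 = 4179  — 4179 already seen; the sequence cycles without reaching 1.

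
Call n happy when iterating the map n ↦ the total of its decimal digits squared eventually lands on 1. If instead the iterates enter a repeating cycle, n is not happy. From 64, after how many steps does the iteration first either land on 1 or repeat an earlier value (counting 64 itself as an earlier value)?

12

64 → 6² + 4² = 36 + 16 = 52
52 → 5² + 2² = 25 + 4 = 29
29 → 2² + 9² = 4 + 81 = 85
85 → 8² + 5² = 64 + 25 = 89
89 → 8² + 9² = 64 + 81 = 145
145 → 1² + 4² + 5² = 1 + 16 + 25 = 42
42 → 4² + 2² = 16 + 4 = 20
20 → 2² + 0² = 4 + 0 = 4
4 → 4² = 16
16 → 1² + 6² = 1 + 36 = 37
37 → 3² + 7² = 9 + 49 = 58
58 → 5² + 8² = 25 + 64 = 89  — 89 repeats.
That took 12 steps.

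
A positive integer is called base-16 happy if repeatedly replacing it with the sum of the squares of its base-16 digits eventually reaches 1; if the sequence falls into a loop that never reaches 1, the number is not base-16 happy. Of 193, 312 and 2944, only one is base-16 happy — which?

193: 193 → 145 → 82 → 29 → 170 → 200 → 208 → 169 → 181 → 146 → 85 → 50 → 13 → 169  — repeats 169 (not base-16 happy)
312: 312 → 74 → 116 → 65 → 17 → 2 → 4 → 16 → 1  — reaches 1 (base-16 happy)
2944: 2944 → 185 → 202 → 244 → 241 → 226 → 200 → 208 → 169 → 181 → 146 → 85 → 50 → 13 → 169  — repeats 169 (not base-16 happy)

312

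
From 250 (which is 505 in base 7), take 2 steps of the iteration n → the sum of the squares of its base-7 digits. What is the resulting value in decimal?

250 = (5,0,5)_7 → 50
50 = (1,0,1)_7 → 2

2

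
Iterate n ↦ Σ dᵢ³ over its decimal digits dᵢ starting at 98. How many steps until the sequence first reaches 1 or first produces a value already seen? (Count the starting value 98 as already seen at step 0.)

4

98 → 9³ + 8³ = 1241
1241 → 1³ + 2³ + 4³ + 1³ = 74
74 → 7³ + 4³ = 407
407 → 4³ + 0³ + 7³ = 407  — 407 repeats.
That took 4 steps.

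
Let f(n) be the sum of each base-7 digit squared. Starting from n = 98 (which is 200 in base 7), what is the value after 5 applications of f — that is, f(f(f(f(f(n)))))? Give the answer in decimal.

4

98 = (2,0,0)_7 → 2² + 0² + 0² = 4 + 0 + 0 = 4
4 = (4)_7 → 4² = 16
16 = (2,2)_7 → 2² + 2² = 4 + 4 = 8
8 = (1,1)_7 → 1² + 1² = 1 + 1 = 2
2 = (2)_7 → 2² = 4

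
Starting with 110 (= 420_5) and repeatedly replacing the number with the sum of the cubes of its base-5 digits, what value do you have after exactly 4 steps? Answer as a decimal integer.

110 = (4,2,0)_5 → 72
72 = (2,4,2)_5 → 80
80 = (3,1,0)_5 → 28
28 = (1,0,3)_5 → 28

28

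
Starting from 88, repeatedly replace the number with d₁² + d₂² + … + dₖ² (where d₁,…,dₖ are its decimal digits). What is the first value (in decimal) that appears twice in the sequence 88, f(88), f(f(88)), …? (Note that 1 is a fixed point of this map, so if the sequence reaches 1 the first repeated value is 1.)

16

88 → 8² + 8² = 64 + 64 = 128
128 → 1² + 2² + 8² = 1 + 4 + 64 = 69
69 → 6² + 9² = 36 + 81 = 117
117 → 1² + 1² + 7² = 1 + 1 + 49 = 51
51 → 5² + 1² = 25 + 1 = 26
26 → 2² + 6² = 4 + 36 = 40
40 → 4² + 0² = 16 + 0 = 16
16 → 1² + 6² = 1 + 36 = 37
37 → 3² + 7² = 9 + 49 = 58
58 → 5² + 8² = 25 + 64 = 89
89 → 8² + 9² = 64 + 81 = 145
145 → 1² + 4² + 5² = 1 + 16 + 25 = 42
42 → 4² + 2² = 16 + 4 = 20
20 → 2² + 0² = 4 + 0 = 4
4 → 4² = 16  — 16 already appeared earlier.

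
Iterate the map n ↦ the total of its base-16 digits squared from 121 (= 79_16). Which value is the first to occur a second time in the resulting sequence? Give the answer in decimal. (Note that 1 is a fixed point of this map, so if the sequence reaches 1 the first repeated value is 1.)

1

121 = (7,9)_16 → 7² + 9² = 130
130 = (8,2)_16 → 8² + 2² = 68
68 = (4,4)_16 → 4² + 4² = 32
32 = (2,0)_16 → 2² + 0² = 4
4 = (4)_16 → 4² = 16
16 = (1,0)_16 → 1² + 0² = 1  — reached the fixed point 1.
1 → 1, so 1 is the first repeated value.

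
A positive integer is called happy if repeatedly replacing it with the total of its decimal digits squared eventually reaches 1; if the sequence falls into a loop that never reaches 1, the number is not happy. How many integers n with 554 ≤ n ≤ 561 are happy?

554: 554 → 66 → 72 → 53 → 34 → 25 → 29 → 85 → 89 → 145 → 42 → 20 → 4 → 16 → 37 → 58 → 89  (repeats 89)
555: 555 → 75 → 74 → 65 → 61 → 37 → 58 → 89 → 145 → 42 → 20 → 4 → 16 → 37  (repeats 37)
556: 556 → 86 → 100 → 1  (reaches 1)
557: 557 → 99 → 162 → 41 → 17 → 50 → 25 → 29 → 85 → 89 → 145 → 42 → 20 → 4 → 16 → 37 → 58 → 89  (repeats 89)
558: 558 → 114 → 18 → 65 → 61 → 37 → 58 → 89 → 145 → 42 → 20 → 4 → 16 → 37  (repeats 37)
559: 559 → 131 → 11 → 2 → 4 → 16 → 37 → 58 → 89 → 145 → 42 → 20 → 4  (repeats 4)
560: 560 → 61 → 37 → 58 → 89 → 145 → 42 → 20 → 4 → 16 → 37  (repeats 37)
561: 561 → 62 → 40 → 16 → 37 → 58 → 89 → 145 → 42 → 20 → 4 → 16  (repeats 16)
happy: 556

1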